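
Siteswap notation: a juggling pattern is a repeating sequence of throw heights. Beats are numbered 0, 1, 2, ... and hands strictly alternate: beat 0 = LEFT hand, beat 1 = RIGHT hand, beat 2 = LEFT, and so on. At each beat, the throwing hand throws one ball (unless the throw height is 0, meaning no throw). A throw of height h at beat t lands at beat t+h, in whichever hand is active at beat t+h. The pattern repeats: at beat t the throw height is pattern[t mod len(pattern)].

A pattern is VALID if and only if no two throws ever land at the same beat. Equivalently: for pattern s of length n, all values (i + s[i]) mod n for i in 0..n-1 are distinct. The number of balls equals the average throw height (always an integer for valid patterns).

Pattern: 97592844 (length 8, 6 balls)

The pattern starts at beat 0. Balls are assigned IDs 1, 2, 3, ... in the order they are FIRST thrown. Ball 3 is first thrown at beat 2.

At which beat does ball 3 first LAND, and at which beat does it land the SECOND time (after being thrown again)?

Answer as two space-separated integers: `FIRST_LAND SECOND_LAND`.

Beat 0 (L): throw ball1 h=9 -> lands@9:R; in-air after throw: [b1@9:R]
Beat 1 (R): throw ball2 h=7 -> lands@8:L; in-air after throw: [b2@8:L b1@9:R]
Beat 2 (L): throw ball3 h=5 -> lands@7:R; in-air after throw: [b3@7:R b2@8:L b1@9:R]
Beat 3 (R): throw ball4 h=9 -> lands@12:L; in-air after throw: [b3@7:R b2@8:L b1@9:R b4@12:L]
Beat 4 (L): throw ball5 h=2 -> lands@6:L; in-air after throw: [b5@6:L b3@7:R b2@8:L b1@9:R b4@12:L]
Beat 5 (R): throw ball6 h=8 -> lands@13:R; in-air after throw: [b5@6:L b3@7:R b2@8:L b1@9:R b4@12:L b6@13:R]
Beat 6 (L): throw ball5 h=4 -> lands@10:L; in-air after throw: [b3@7:R b2@8:L b1@9:R b5@10:L b4@12:L b6@13:R]
Beat 7 (R): throw ball3 h=4 -> lands@11:R; in-air after throw: [b2@8:L b1@9:R b5@10:L b3@11:R b4@12:L b6@13:R]
Beat 8 (L): throw ball2 h=9 -> lands@17:R; in-air after throw: [b1@9:R b5@10:L b3@11:R b4@12:L b6@13:R b2@17:R]
Beat 9 (R): throw ball1 h=7 -> lands@16:L; in-air after throw: [b5@10:L b3@11:R b4@12:L b6@13:R b1@16:L b2@17:R]
Beat 10 (L): throw ball5 h=5 -> lands@15:R; in-air after throw: [b3@11:R b4@12:L b6@13:R b5@15:R b1@16:L b2@17:R]
Beat 11 (R): throw ball3 h=9 -> lands@20:L; in-air after throw: [b4@12:L b6@13:R b5@15:R b1@16:L b2@17:R b3@20:L]
Ball 3: thrown@2 h=5 -> first land @7; rethrown@7 h=4 -> second land @11

Answer: 7 11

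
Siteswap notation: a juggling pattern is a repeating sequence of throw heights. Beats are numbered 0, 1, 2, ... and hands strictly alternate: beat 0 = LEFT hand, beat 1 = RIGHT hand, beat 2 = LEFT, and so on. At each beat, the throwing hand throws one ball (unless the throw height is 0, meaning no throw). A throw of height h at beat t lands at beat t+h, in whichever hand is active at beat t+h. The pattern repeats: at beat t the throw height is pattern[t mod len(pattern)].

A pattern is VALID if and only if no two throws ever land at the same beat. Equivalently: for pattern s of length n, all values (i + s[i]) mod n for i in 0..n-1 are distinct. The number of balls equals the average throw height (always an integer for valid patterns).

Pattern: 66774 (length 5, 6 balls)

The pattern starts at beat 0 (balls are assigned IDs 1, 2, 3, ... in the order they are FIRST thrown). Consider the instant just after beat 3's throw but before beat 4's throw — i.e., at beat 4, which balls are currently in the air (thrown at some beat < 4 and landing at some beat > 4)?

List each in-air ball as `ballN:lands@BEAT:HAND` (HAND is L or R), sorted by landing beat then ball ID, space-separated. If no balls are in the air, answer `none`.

Answer: ball1:lands@6:L ball2:lands@7:R ball3:lands@9:R ball4:lands@10:L

Derivation:
Beat 0 (L): throw ball1 h=6 -> lands@6:L; in-air after throw: [b1@6:L]
Beat 1 (R): throw ball2 h=6 -> lands@7:R; in-air after throw: [b1@6:L b2@7:R]
Beat 2 (L): throw ball3 h=7 -> lands@9:R; in-air after throw: [b1@6:L b2@7:R b3@9:R]
Beat 3 (R): throw ball4 h=7 -> lands@10:L; in-air after throw: [b1@6:L b2@7:R b3@9:R b4@10:L]
Beat 4 (L): throw ball5 h=4 -> lands@8:L; in-air after throw: [b1@6:L b2@7:R b5@8:L b3@9:R b4@10:L]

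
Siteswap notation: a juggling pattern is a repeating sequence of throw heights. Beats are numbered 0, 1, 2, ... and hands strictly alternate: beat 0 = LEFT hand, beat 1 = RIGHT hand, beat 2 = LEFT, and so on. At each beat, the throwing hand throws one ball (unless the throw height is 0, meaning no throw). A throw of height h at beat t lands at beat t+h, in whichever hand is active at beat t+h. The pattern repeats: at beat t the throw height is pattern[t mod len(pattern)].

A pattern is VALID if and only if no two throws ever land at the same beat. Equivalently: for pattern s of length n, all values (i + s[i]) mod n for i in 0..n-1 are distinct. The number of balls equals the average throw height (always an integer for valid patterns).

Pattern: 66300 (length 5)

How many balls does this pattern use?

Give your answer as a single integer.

Answer: 3

Derivation:
Pattern = [6, 6, 3, 0, 0], length n = 5
  position 0: throw height = 6, running sum = 6
  position 1: throw height = 6, running sum = 12
  position 2: throw height = 3, running sum = 15
  position 3: throw height = 0, running sum = 15
  position 4: throw height = 0, running sum = 15
Total sum = 15; balls = sum / n = 15 / 5 = 3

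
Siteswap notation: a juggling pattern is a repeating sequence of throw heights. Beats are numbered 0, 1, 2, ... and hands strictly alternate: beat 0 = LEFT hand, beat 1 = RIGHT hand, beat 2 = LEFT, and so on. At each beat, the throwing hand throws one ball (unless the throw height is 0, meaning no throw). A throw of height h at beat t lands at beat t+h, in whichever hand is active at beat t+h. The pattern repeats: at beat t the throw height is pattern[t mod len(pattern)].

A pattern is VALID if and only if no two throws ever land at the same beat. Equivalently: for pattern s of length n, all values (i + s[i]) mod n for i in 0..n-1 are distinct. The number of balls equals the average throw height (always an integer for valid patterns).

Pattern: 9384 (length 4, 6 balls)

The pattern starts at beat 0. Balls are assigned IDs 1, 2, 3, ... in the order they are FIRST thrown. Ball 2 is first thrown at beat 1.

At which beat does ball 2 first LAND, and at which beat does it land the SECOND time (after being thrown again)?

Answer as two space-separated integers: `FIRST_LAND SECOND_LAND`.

Answer: 4 13

Derivation:
Beat 0 (L): throw ball1 h=9 -> lands@9:R; in-air after throw: [b1@9:R]
Beat 1 (R): throw ball2 h=3 -> lands@4:L; in-air after throw: [b2@4:L b1@9:R]
Beat 2 (L): throw ball3 h=8 -> lands@10:L; in-air after throw: [b2@4:L b1@9:R b3@10:L]
Beat 3 (R): throw ball4 h=4 -> lands@7:R; in-air after throw: [b2@4:L b4@7:R b1@9:R b3@10:L]
Beat 4 (L): throw ball2 h=9 -> lands@13:R; in-air after throw: [b4@7:R b1@9:R b3@10:L b2@13:R]
Beat 5 (R): throw ball5 h=3 -> lands@8:L; in-air after throw: [b4@7:R b5@8:L b1@9:R b3@10:L b2@13:R]
Beat 6 (L): throw ball6 h=8 -> lands@14:L; in-air after throw: [b4@7:R b5@8:L b1@9:R b3@10:L b2@13:R b6@14:L]
Beat 7 (R): throw ball4 h=4 -> lands@11:R; in-air after throw: [b5@8:L b1@9:R b3@10:L b4@11:R b2@13:R b6@14:L]
Beat 8 (L): throw ball5 h=9 -> lands@17:R; in-air after throw: [b1@9:R b3@10:L b4@11:R b2@13:R b6@14:L b5@17:R]
Beat 9 (R): throw ball1 h=3 -> lands@12:L; in-air after throw: [b3@10:L b4@11:R b1@12:L b2@13:R b6@14:L b5@17:R]
Beat 10 (L): throw ball3 h=8 -> lands@18:L; in-air after throw: [b4@11:R b1@12:L b2@13:R b6@14:L b5@17:R b3@18:L]
Beat 11 (R): throw ball4 h=4 -> lands@15:R; in-air after throw: [b1@12:L b2@13:R b6@14:L b4@15:R b5@17:R b3@18:L]
Beat 12 (L): throw ball1 h=9 -> lands@21:R; in-air after throw: [b2@13:R b6@14:L b4@15:R b5@17:R b3@18:L b1@21:R]
Beat 13 (R): throw ball2 h=3 -> lands@16:L; in-air after throw: [b6@14:L b4@15:R b2@16:L b5@17:R b3@18:L b1@21:R]
Ball 2: thrown@1 h=3 -> first land @4; rethrown@4 h=9 -> second land @13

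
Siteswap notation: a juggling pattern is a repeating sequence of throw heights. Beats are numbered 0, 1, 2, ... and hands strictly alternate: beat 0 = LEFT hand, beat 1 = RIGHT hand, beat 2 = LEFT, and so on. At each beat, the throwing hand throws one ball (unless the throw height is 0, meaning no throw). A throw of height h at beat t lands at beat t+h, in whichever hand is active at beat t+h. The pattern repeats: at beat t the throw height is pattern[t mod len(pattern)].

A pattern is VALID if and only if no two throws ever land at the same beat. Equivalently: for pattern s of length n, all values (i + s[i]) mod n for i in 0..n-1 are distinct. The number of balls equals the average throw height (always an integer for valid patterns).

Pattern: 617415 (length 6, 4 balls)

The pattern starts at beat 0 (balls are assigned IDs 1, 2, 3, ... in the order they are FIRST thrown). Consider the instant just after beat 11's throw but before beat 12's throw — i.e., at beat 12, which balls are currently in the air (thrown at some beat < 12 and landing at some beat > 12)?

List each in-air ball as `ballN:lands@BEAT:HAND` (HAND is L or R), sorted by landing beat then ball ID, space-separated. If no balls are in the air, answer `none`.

Beat 0 (L): throw ball1 h=6 -> lands@6:L; in-air after throw: [b1@6:L]
Beat 1 (R): throw ball2 h=1 -> lands@2:L; in-air after throw: [b2@2:L b1@6:L]
Beat 2 (L): throw ball2 h=7 -> lands@9:R; in-air after throw: [b1@6:L b2@9:R]
Beat 3 (R): throw ball3 h=4 -> lands@7:R; in-air after throw: [b1@6:L b3@7:R b2@9:R]
Beat 4 (L): throw ball4 h=1 -> lands@5:R; in-air after throw: [b4@5:R b1@6:L b3@7:R b2@9:R]
Beat 5 (R): throw ball4 h=5 -> lands@10:L; in-air after throw: [b1@6:L b3@7:R b2@9:R b4@10:L]
Beat 6 (L): throw ball1 h=6 -> lands@12:L; in-air after throw: [b3@7:R b2@9:R b4@10:L b1@12:L]
Beat 7 (R): throw ball3 h=1 -> lands@8:L; in-air after throw: [b3@8:L b2@9:R b4@10:L b1@12:L]
Beat 8 (L): throw ball3 h=7 -> lands@15:R; in-air after throw: [b2@9:R b4@10:L b1@12:L b3@15:R]
Beat 9 (R): throw ball2 h=4 -> lands@13:R; in-air after throw: [b4@10:L b1@12:L b2@13:R b3@15:R]
Beat 10 (L): throw ball4 h=1 -> lands@11:R; in-air after throw: [b4@11:R b1@12:L b2@13:R b3@15:R]
Beat 11 (R): throw ball4 h=5 -> lands@16:L; in-air after throw: [b1@12:L b2@13:R b3@15:R b4@16:L]
Beat 12 (L): throw ball1 h=6 -> lands@18:L; in-air after throw: [b2@13:R b3@15:R b4@16:L b1@18:L]

Answer: ball2:lands@13:R ball3:lands@15:R ball4:lands@16:L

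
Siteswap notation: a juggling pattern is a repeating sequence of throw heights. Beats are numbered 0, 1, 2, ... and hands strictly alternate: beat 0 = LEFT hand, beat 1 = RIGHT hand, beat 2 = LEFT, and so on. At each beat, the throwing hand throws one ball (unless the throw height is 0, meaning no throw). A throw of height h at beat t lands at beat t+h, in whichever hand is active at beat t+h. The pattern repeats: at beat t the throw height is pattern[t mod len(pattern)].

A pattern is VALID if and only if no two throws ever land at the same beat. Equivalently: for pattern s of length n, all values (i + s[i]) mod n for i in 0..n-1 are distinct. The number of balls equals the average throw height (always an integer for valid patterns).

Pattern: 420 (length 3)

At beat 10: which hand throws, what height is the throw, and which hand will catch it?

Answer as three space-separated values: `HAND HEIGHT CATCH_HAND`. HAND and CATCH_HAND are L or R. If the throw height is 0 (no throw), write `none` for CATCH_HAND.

Beat 10: 10 mod 2 = 0, so hand = L
Throw height = pattern[10 mod 3] = pattern[1] = 2
Lands at beat 10+2=12, 12 mod 2 = 0, so catch hand = L

Answer: L 2 L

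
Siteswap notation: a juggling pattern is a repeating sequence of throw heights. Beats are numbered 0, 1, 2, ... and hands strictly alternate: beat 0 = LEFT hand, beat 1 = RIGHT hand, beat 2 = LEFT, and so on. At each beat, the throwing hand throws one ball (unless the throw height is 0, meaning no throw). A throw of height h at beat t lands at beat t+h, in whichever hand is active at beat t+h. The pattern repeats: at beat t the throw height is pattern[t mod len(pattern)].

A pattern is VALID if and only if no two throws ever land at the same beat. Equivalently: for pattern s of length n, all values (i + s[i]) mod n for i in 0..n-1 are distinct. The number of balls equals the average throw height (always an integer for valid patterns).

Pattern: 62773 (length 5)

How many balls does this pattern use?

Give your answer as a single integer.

Pattern = [6, 2, 7, 7, 3], length n = 5
  position 0: throw height = 6, running sum = 6
  position 1: throw height = 2, running sum = 8
  position 2: throw height = 7, running sum = 15
  position 3: throw height = 7, running sum = 22
  position 4: throw height = 3, running sum = 25
Total sum = 25; balls = sum / n = 25 / 5 = 5

Answer: 5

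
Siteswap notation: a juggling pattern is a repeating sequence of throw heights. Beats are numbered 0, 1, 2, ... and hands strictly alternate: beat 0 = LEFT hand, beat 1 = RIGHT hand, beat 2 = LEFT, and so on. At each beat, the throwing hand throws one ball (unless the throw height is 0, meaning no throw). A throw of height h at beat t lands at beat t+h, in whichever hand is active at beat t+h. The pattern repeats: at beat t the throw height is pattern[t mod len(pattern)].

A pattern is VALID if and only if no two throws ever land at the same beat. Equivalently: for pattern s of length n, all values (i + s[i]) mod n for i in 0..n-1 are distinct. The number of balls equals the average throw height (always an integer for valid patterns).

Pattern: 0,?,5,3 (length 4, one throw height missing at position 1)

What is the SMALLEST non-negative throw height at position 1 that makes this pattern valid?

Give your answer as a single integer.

Answer: 0

Derivation:
i=0: (0 + 0) mod 4 = 0
i=1: s[i]=? (unknown)
i=2: (2 + 5) mod 4 = 3
i=3: (3 + 3) mod 4 = 2
Known residues: [0, 2, 3]; need a permutation of 0..3, so missing residue r = 1
Need (1 + s) mod 4 = 1; smallest s = (1 - 1) mod 4 = 0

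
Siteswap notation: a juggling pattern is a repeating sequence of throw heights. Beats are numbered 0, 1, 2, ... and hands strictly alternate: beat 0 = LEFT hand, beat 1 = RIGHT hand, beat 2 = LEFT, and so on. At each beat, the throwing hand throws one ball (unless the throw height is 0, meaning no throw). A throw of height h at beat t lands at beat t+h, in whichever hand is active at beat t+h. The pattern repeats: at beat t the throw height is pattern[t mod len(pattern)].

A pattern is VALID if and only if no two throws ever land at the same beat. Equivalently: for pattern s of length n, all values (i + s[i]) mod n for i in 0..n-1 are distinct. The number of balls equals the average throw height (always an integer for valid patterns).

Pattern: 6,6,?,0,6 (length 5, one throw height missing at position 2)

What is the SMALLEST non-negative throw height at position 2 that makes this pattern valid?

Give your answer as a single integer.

Answer: 2

Derivation:
i=0: (0 + 6) mod 5 = 1
i=1: (1 + 6) mod 5 = 2
i=2: s[i]=? (unknown)
i=3: (3 + 0) mod 5 = 3
i=4: (4 + 6) mod 5 = 0
Known residues: [0, 1, 2, 3]; need a permutation of 0..4, so missing residue r = 4
Need (2 + s) mod 5 = 4; smallest s = (4 - 2) mod 5 = 2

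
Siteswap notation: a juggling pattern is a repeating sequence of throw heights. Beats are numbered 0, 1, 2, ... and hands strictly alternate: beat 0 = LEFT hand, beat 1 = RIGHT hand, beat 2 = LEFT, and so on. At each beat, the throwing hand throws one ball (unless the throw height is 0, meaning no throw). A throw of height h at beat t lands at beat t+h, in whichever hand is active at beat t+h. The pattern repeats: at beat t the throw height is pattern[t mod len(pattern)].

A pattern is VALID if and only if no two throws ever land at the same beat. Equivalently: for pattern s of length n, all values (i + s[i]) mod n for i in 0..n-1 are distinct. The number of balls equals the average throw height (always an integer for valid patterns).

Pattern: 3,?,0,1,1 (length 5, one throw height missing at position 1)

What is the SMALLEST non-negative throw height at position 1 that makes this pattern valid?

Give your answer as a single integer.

Answer: 0

Derivation:
i=0: (0 + 3) mod 5 = 3
i=1: s[i]=? (unknown)
i=2: (2 + 0) mod 5 = 2
i=3: (3 + 1) mod 5 = 4
i=4: (4 + 1) mod 5 = 0
Known residues: [0, 2, 3, 4]; need a permutation of 0..4, so missing residue r = 1
Need (1 + s) mod 5 = 1; smallest s = (1 - 1) mod 5 = 0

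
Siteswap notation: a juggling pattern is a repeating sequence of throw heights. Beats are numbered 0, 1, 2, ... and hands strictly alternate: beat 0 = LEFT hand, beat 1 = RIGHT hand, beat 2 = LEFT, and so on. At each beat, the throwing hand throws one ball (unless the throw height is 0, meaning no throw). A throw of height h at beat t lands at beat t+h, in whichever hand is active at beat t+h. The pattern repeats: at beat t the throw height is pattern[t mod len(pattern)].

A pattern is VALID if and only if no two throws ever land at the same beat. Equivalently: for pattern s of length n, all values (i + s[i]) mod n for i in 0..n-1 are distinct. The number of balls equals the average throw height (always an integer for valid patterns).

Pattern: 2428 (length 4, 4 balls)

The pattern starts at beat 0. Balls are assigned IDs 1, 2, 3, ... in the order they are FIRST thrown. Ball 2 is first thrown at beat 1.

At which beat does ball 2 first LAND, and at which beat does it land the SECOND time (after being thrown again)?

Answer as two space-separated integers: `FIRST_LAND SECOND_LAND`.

Answer: 5 9

Derivation:
Beat 0 (L): throw ball1 h=2 -> lands@2:L; in-air after throw: [b1@2:L]
Beat 1 (R): throw ball2 h=4 -> lands@5:R; in-air after throw: [b1@2:L b2@5:R]
Beat 2 (L): throw ball1 h=2 -> lands@4:L; in-air after throw: [b1@4:L b2@5:R]
Beat 3 (R): throw ball3 h=8 -> lands@11:R; in-air after throw: [b1@4:L b2@5:R b3@11:R]
Beat 4 (L): throw ball1 h=2 -> lands@6:L; in-air after throw: [b2@5:R b1@6:L b3@11:R]
Beat 5 (R): throw ball2 h=4 -> lands@9:R; in-air after throw: [b1@6:L b2@9:R b3@11:R]
Beat 6 (L): throw ball1 h=2 -> lands@8:L; in-air after throw: [b1@8:L b2@9:R b3@11:R]
Beat 7 (R): throw ball4 h=8 -> lands@15:R; in-air after throw: [b1@8:L b2@9:R b3@11:R b4@15:R]
Beat 8 (L): throw ball1 h=2 -> lands@10:L; in-air after throw: [b2@9:R b1@10:L b3@11:R b4@15:R]
Beat 9 (R): throw ball2 h=4 -> lands@13:R; in-air after throw: [b1@10:L b3@11:R b2@13:R b4@15:R]
Ball 2: thrown@1 h=4 -> first land @5; rethrown@5 h=4 -> second land @9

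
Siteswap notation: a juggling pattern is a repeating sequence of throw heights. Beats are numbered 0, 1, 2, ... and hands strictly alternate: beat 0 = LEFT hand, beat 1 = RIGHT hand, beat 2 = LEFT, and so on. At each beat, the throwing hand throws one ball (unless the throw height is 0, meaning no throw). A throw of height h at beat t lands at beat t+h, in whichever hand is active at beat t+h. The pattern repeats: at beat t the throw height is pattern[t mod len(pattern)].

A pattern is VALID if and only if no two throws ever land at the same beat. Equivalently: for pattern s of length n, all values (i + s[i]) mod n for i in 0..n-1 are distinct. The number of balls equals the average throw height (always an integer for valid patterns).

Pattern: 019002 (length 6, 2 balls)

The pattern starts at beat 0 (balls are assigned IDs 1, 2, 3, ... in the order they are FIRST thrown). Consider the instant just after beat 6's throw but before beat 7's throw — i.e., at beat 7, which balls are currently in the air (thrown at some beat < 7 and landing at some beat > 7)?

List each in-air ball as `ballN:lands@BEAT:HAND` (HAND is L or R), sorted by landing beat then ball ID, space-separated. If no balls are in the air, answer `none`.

Beat 1 (R): throw ball1 h=1 -> lands@2:L; in-air after throw: [b1@2:L]
Beat 2 (L): throw ball1 h=9 -> lands@11:R; in-air after throw: [b1@11:R]
Beat 5 (R): throw ball2 h=2 -> lands@7:R; in-air after throw: [b2@7:R b1@11:R]
Beat 7 (R): throw ball2 h=1 -> lands@8:L; in-air after throw: [b2@8:L b1@11:R]

Answer: ball1:lands@11:R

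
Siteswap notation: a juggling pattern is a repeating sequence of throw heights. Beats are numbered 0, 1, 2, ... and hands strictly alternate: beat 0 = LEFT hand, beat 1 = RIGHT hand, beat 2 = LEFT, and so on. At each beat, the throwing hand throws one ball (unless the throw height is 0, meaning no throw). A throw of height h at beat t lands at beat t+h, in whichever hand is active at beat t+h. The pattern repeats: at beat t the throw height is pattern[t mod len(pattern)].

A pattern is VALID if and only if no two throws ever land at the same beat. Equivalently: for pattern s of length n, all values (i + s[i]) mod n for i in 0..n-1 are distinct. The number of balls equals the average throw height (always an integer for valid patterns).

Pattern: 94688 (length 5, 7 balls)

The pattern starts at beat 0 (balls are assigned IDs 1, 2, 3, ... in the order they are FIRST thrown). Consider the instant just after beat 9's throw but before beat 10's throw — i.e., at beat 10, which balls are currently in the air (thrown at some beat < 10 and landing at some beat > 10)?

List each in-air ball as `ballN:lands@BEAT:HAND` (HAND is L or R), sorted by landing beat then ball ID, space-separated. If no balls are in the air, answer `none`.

Beat 0 (L): throw ball1 h=9 -> lands@9:R; in-air after throw: [b1@9:R]
Beat 1 (R): throw ball2 h=4 -> lands@5:R; in-air after throw: [b2@5:R b1@9:R]
Beat 2 (L): throw ball3 h=6 -> lands@8:L; in-air after throw: [b2@5:R b3@8:L b1@9:R]
Beat 3 (R): throw ball4 h=8 -> lands@11:R; in-air after throw: [b2@5:R b3@8:L b1@9:R b4@11:R]
Beat 4 (L): throw ball5 h=8 -> lands@12:L; in-air after throw: [b2@5:R b3@8:L b1@9:R b4@11:R b5@12:L]
Beat 5 (R): throw ball2 h=9 -> lands@14:L; in-air after throw: [b3@8:L b1@9:R b4@11:R b5@12:L b2@14:L]
Beat 6 (L): throw ball6 h=4 -> lands@10:L; in-air after throw: [b3@8:L b1@9:R b6@10:L b4@11:R b5@12:L b2@14:L]
Beat 7 (R): throw ball7 h=6 -> lands@13:R; in-air after throw: [b3@8:L b1@9:R b6@10:L b4@11:R b5@12:L b7@13:R b2@14:L]
Beat 8 (L): throw ball3 h=8 -> lands@16:L; in-air after throw: [b1@9:R b6@10:L b4@11:R b5@12:L b7@13:R b2@14:L b3@16:L]
Beat 9 (R): throw ball1 h=8 -> lands@17:R; in-air after throw: [b6@10:L b4@11:R b5@12:L b7@13:R b2@14:L b3@16:L b1@17:R]
Beat 10 (L): throw ball6 h=9 -> lands@19:R; in-air after throw: [b4@11:R b5@12:L b7@13:R b2@14:L b3@16:L b1@17:R b6@19:R]

Answer: ball4:lands@11:R ball5:lands@12:L ball7:lands@13:R ball2:lands@14:L ball3:lands@16:L ball1:lands@17:R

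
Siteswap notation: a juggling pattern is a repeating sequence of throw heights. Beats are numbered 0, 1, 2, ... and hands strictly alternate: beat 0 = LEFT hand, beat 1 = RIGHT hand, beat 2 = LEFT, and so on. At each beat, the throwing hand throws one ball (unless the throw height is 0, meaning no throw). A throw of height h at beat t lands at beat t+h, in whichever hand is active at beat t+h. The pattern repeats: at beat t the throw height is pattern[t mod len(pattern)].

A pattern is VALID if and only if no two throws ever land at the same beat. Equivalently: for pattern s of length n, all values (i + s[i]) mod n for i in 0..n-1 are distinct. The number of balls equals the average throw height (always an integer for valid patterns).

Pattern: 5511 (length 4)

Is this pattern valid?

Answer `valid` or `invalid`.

i=0: (i + s[i]) mod n = (0 + 5) mod 4 = 1
i=1: (i + s[i]) mod n = (1 + 5) mod 4 = 2
i=2: (i + s[i]) mod n = (2 + 1) mod 4 = 3
i=3: (i + s[i]) mod n = (3 + 1) mod 4 = 0
Residues: [1, 2, 3, 0], distinct: True

Answer: valid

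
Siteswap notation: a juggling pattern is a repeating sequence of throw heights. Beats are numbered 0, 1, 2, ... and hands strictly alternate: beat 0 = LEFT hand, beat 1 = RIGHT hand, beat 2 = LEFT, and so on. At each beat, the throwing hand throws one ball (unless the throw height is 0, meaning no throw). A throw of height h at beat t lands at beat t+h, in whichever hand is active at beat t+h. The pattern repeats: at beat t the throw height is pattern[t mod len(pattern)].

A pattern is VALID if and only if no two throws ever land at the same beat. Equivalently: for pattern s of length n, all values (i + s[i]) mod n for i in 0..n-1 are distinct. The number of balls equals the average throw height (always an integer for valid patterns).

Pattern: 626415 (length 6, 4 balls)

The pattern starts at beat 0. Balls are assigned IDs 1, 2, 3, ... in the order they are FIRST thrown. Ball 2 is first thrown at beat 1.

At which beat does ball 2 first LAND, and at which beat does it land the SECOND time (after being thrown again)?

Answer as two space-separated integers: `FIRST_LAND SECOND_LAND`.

Answer: 3 7

Derivation:
Beat 0 (L): throw ball1 h=6 -> lands@6:L; in-air after throw: [b1@6:L]
Beat 1 (R): throw ball2 h=2 -> lands@3:R; in-air after throw: [b2@3:R b1@6:L]
Beat 2 (L): throw ball3 h=6 -> lands@8:L; in-air after throw: [b2@3:R b1@6:L b3@8:L]
Beat 3 (R): throw ball2 h=4 -> lands@7:R; in-air after throw: [b1@6:L b2@7:R b3@8:L]
Beat 4 (L): throw ball4 h=1 -> lands@5:R; in-air after throw: [b4@5:R b1@6:L b2@7:R b3@8:L]
Beat 5 (R): throw ball4 h=5 -> lands@10:L; in-air after throw: [b1@6:L b2@7:R b3@8:L b4@10:L]
Beat 6 (L): throw ball1 h=6 -> lands@12:L; in-air after throw: [b2@7:R b3@8:L b4@10:L b1@12:L]
Beat 7 (R): throw ball2 h=2 -> lands@9:R; in-air after throw: [b3@8:L b2@9:R b4@10:L b1@12:L]
Ball 2: thrown@1 h=2 -> first land @3; rethrown@3 h=4 -> second land @7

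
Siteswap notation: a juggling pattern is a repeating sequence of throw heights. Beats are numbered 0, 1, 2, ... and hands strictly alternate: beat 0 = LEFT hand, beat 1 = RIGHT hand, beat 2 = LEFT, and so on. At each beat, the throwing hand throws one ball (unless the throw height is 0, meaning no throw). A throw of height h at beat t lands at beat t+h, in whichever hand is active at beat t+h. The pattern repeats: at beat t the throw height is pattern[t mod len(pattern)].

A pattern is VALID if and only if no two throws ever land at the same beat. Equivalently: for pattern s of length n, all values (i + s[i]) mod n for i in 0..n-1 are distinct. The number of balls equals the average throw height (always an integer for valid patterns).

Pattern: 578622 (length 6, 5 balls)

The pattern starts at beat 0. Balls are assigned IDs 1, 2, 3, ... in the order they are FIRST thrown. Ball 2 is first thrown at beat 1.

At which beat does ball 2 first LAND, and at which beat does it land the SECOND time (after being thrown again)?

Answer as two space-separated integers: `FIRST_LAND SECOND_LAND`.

Answer: 8 16

Derivation:
Beat 0 (L): throw ball1 h=5 -> lands@5:R; in-air after throw: [b1@5:R]
Beat 1 (R): throw ball2 h=7 -> lands@8:L; in-air after throw: [b1@5:R b2@8:L]
Beat 2 (L): throw ball3 h=8 -> lands@10:L; in-air after throw: [b1@5:R b2@8:L b3@10:L]
Beat 3 (R): throw ball4 h=6 -> lands@9:R; in-air after throw: [b1@5:R b2@8:L b4@9:R b3@10:L]
Beat 4 (L): throw ball5 h=2 -> lands@6:L; in-air after throw: [b1@5:R b5@6:L b2@8:L b4@9:R b3@10:L]
Beat 5 (R): throw ball1 h=2 -> lands@7:R; in-air after throw: [b5@6:L b1@7:R b2@8:L b4@9:R b3@10:L]
Beat 6 (L): throw ball5 h=5 -> lands@11:R; in-air after throw: [b1@7:R b2@8:L b4@9:R b3@10:L b5@11:R]
Beat 7 (R): throw ball1 h=7 -> lands@14:L; in-air after throw: [b2@8:L b4@9:R b3@10:L b5@11:R b1@14:L]
Beat 8 (L): throw ball2 h=8 -> lands@16:L; in-air after throw: [b4@9:R b3@10:L b5@11:R b1@14:L b2@16:L]
Beat 9 (R): throw ball4 h=6 -> lands@15:R; in-air after throw: [b3@10:L b5@11:R b1@14:L b4@15:R b2@16:L]
Beat 10 (L): throw ball3 h=2 -> lands@12:L; in-air after throw: [b5@11:R b3@12:L b1@14:L b4@15:R b2@16:L]
Beat 11 (R): throw ball5 h=2 -> lands@13:R; in-air after throw: [b3@12:L b5@13:R b1@14:L b4@15:R b2@16:L]
Beat 12 (L): throw ball3 h=5 -> lands@17:R; in-air after throw: [b5@13:R b1@14:L b4@15:R b2@16:L b3@17:R]
Beat 13 (R): throw ball5 h=7 -> lands@20:L; in-air after throw: [b1@14:L b4@15:R b2@16:L b3@17:R b5@20:L]
Beat 14 (L): throw ball1 h=8 -> lands@22:L; in-air after throw: [b4@15:R b2@16:L b3@17:R b5@20:L b1@22:L]
Beat 15 (R): throw ball4 h=6 -> lands@21:R; in-air after throw: [b2@16:L b3@17:R b5@20:L b4@21:R b1@22:L]
Beat 16 (L): throw ball2 h=2 -> lands@18:L; in-air after throw: [b3@17:R b2@18:L b5@20:L b4@21:R b1@22:L]
Ball 2: thrown@1 h=7 -> first land @8; rethrown@8 h=8 -> second land @16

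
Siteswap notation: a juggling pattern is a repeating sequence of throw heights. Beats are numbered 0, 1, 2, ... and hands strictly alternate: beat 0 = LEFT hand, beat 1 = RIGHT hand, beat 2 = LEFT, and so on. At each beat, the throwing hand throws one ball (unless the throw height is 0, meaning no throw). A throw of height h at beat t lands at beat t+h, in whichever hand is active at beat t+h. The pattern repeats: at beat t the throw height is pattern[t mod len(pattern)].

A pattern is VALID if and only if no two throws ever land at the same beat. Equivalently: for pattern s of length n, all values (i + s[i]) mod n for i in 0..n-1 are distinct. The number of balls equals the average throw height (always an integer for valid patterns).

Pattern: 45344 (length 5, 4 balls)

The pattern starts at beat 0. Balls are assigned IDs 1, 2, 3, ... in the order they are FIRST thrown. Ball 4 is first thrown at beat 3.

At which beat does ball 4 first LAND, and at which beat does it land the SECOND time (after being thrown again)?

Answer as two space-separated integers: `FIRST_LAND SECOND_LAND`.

Answer: 7 10

Derivation:
Beat 0 (L): throw ball1 h=4 -> lands@4:L; in-air after throw: [b1@4:L]
Beat 1 (R): throw ball2 h=5 -> lands@6:L; in-air after throw: [b1@4:L b2@6:L]
Beat 2 (L): throw ball3 h=3 -> lands@5:R; in-air after throw: [b1@4:L b3@5:R b2@6:L]
Beat 3 (R): throw ball4 h=4 -> lands@7:R; in-air after throw: [b1@4:L b3@5:R b2@6:L b4@7:R]
Beat 4 (L): throw ball1 h=4 -> lands@8:L; in-air after throw: [b3@5:R b2@6:L b4@7:R b1@8:L]
Beat 5 (R): throw ball3 h=4 -> lands@9:R; in-air after throw: [b2@6:L b4@7:R b1@8:L b3@9:R]
Beat 6 (L): throw ball2 h=5 -> lands@11:R; in-air after throw: [b4@7:R b1@8:L b3@9:R b2@11:R]
Beat 7 (R): throw ball4 h=3 -> lands@10:L; in-air after throw: [b1@8:L b3@9:R b4@10:L b2@11:R]
Beat 8 (L): throw ball1 h=4 -> lands@12:L; in-air after throw: [b3@9:R b4@10:L b2@11:R b1@12:L]
Beat 9 (R): throw ball3 h=4 -> lands@13:R; in-air after throw: [b4@10:L b2@11:R b1@12:L b3@13:R]
Beat 10 (L): throw ball4 h=4 -> lands@14:L; in-air after throw: [b2@11:R b1@12:L b3@13:R b4@14:L]
Ball 4: thrown@3 h=4 -> first land @7; rethrown@7 h=3 -> second land @10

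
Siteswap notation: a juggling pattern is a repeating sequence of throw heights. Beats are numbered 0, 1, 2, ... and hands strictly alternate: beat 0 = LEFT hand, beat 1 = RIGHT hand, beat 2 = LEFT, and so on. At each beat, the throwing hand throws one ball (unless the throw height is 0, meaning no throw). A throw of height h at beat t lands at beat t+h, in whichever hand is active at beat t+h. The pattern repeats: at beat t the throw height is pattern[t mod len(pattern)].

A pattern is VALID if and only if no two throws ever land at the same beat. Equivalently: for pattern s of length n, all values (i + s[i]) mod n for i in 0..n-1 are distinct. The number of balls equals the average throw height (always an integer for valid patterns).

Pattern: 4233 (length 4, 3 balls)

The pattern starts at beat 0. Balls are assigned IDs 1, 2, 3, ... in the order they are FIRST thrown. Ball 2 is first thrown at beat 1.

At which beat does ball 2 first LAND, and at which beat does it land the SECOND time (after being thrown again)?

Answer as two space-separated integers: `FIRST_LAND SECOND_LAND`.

Answer: 3 6

Derivation:
Beat 0 (L): throw ball1 h=4 -> lands@4:L; in-air after throw: [b1@4:L]
Beat 1 (R): throw ball2 h=2 -> lands@3:R; in-air after throw: [b2@3:R b1@4:L]
Beat 2 (L): throw ball3 h=3 -> lands@5:R; in-air after throw: [b2@3:R b1@4:L b3@5:R]
Beat 3 (R): throw ball2 h=3 -> lands@6:L; in-air after throw: [b1@4:L b3@5:R b2@6:L]
Beat 4 (L): throw ball1 h=4 -> lands@8:L; in-air after throw: [b3@5:R b2@6:L b1@8:L]
Beat 5 (R): throw ball3 h=2 -> lands@7:R; in-air after throw: [b2@6:L b3@7:R b1@8:L]
Beat 6 (L): throw ball2 h=3 -> lands@9:R; in-air after throw: [b3@7:R b1@8:L b2@9:R]
Ball 2: thrown@1 h=2 -> first land @3; rethrown@3 h=3 -> second land @6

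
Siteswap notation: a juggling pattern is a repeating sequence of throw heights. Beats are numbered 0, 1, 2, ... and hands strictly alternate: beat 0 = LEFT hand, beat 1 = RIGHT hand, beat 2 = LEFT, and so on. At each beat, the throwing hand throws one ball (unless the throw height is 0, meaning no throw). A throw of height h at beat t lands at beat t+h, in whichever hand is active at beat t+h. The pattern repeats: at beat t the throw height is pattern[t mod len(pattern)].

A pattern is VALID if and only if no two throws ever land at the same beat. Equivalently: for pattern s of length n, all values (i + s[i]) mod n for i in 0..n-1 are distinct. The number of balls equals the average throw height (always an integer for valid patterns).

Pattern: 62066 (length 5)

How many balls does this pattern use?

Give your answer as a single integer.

Pattern = [6, 2, 0, 6, 6], length n = 5
  position 0: throw height = 6, running sum = 6
  position 1: throw height = 2, running sum = 8
  position 2: throw height = 0, running sum = 8
  position 3: throw height = 6, running sum = 14
  position 4: throw height = 6, running sum = 20
Total sum = 20; balls = sum / n = 20 / 5 = 4

Answer: 4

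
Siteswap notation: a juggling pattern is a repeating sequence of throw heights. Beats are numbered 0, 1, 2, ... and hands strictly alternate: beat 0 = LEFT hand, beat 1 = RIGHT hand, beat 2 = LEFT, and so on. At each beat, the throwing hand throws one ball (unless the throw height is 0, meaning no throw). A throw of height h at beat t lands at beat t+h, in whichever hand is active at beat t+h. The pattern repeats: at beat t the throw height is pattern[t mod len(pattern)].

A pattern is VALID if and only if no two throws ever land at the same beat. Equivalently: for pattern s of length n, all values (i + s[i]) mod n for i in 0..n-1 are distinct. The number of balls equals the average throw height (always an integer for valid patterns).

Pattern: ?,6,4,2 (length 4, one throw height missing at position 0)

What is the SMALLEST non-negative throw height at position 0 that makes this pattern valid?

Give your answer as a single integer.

Answer: 0

Derivation:
i=0: s[i]=? (unknown)
i=1: (1 + 6) mod 4 = 3
i=2: (2 + 4) mod 4 = 2
i=3: (3 + 2) mod 4 = 1
Known residues: [1, 2, 3]; need a permutation of 0..3, so missing residue r = 0
Need (0 + s) mod 4 = 0; smallest s = (0 - 0) mod 4 = 0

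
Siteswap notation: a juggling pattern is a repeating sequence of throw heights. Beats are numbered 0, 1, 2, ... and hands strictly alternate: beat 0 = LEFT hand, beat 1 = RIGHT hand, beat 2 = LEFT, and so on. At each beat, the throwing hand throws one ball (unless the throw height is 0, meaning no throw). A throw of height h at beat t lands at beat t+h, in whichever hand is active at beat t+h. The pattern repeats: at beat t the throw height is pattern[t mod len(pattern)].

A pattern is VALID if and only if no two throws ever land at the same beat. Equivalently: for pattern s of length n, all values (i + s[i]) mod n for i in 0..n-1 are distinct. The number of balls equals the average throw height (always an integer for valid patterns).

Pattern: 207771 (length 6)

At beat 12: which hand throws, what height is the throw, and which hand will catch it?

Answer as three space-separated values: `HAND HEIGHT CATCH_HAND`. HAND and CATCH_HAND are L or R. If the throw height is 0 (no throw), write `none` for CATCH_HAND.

Beat 12: 12 mod 2 = 0, so hand = L
Throw height = pattern[12 mod 6] = pattern[0] = 2
Lands at beat 12+2=14, 14 mod 2 = 0, so catch hand = L

Answer: L 2 L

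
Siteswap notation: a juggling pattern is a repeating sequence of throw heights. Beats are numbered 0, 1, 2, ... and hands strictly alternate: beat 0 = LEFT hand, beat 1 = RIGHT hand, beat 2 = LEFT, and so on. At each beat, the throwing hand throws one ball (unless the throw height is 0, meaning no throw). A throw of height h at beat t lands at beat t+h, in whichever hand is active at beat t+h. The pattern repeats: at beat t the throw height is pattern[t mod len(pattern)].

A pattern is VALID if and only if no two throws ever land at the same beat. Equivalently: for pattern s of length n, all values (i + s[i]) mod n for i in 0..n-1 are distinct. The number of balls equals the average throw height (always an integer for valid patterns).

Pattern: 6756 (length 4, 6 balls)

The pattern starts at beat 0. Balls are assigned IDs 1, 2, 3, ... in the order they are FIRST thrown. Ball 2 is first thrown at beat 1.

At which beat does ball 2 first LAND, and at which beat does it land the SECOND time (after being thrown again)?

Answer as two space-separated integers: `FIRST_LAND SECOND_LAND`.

Beat 0 (L): throw ball1 h=6 -> lands@6:L; in-air after throw: [b1@6:L]
Beat 1 (R): throw ball2 h=7 -> lands@8:L; in-air after throw: [b1@6:L b2@8:L]
Beat 2 (L): throw ball3 h=5 -> lands@7:R; in-air after throw: [b1@6:L b3@7:R b2@8:L]
Beat 3 (R): throw ball4 h=6 -> lands@9:R; in-air after throw: [b1@6:L b3@7:R b2@8:L b4@9:R]
Beat 4 (L): throw ball5 h=6 -> lands@10:L; in-air after throw: [b1@6:L b3@7:R b2@8:L b4@9:R b5@10:L]
Beat 5 (R): throw ball6 h=7 -> lands@12:L; in-air after throw: [b1@6:L b3@7:R b2@8:L b4@9:R b5@10:L b6@12:L]
Beat 6 (L): throw ball1 h=5 -> lands@11:R; in-air after throw: [b3@7:R b2@8:L b4@9:R b5@10:L b1@11:R b6@12:L]
Beat 7 (R): throw ball3 h=6 -> lands@13:R; in-air after throw: [b2@8:L b4@9:R b5@10:L b1@11:R b6@12:L b3@13:R]
Beat 8 (L): throw ball2 h=6 -> lands@14:L; in-air after throw: [b4@9:R b5@10:L b1@11:R b6@12:L b3@13:R b2@14:L]
Beat 9 (R): throw ball4 h=7 -> lands@16:L; in-air after throw: [b5@10:L b1@11:R b6@12:L b3@13:R b2@14:L b4@16:L]
Beat 10 (L): throw ball5 h=5 -> lands@15:R; in-air after throw: [b1@11:R b6@12:L b3@13:R b2@14:L b5@15:R b4@16:L]
Beat 11 (R): throw ball1 h=6 -> lands@17:R; in-air after throw: [b6@12:L b3@13:R b2@14:L b5@15:R b4@16:L b1@17:R]
Beat 12 (L): throw ball6 h=6 -> lands@18:L; in-air after throw: [b3@13:R b2@14:L b5@15:R b4@16:L b1@17:R b6@18:L]
Beat 13 (R): throw ball3 h=7 -> lands@20:L; in-air after throw: [b2@14:L b5@15:R b4@16:L b1@17:R b6@18:L b3@20:L]
Beat 14 (L): throw ball2 h=5 -> lands@19:R; in-air after throw: [b5@15:R b4@16:L b1@17:R b6@18:L b2@19:R b3@20:L]
Ball 2: thrown@1 h=7 -> first land @8; rethrown@8 h=6 -> second land @14

Answer: 8 14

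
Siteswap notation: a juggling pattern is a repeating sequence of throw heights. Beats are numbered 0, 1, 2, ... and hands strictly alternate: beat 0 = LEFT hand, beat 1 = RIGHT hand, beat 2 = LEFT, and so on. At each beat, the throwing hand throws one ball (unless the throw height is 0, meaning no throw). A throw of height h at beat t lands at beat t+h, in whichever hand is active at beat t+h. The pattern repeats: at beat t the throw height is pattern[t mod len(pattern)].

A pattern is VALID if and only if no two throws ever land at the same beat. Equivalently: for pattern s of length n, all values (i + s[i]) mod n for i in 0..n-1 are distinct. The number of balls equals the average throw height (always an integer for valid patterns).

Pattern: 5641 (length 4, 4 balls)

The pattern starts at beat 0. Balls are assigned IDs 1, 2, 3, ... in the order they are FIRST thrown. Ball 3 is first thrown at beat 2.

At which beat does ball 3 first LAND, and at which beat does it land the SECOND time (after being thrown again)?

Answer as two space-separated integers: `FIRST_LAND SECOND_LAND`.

Beat 0 (L): throw ball1 h=5 -> lands@5:R; in-air after throw: [b1@5:R]
Beat 1 (R): throw ball2 h=6 -> lands@7:R; in-air after throw: [b1@5:R b2@7:R]
Beat 2 (L): throw ball3 h=4 -> lands@6:L; in-air after throw: [b1@5:R b3@6:L b2@7:R]
Beat 3 (R): throw ball4 h=1 -> lands@4:L; in-air after throw: [b4@4:L b1@5:R b3@6:L b2@7:R]
Beat 4 (L): throw ball4 h=5 -> lands@9:R; in-air after throw: [b1@5:R b3@6:L b2@7:R b4@9:R]
Beat 5 (R): throw ball1 h=6 -> lands@11:R; in-air after throw: [b3@6:L b2@7:R b4@9:R b1@11:R]
Beat 6 (L): throw ball3 h=4 -> lands@10:L; in-air after throw: [b2@7:R b4@9:R b3@10:L b1@11:R]
Beat 7 (R): throw ball2 h=1 -> lands@8:L; in-air after throw: [b2@8:L b4@9:R b3@10:L b1@11:R]
Beat 8 (L): throw ball2 h=5 -> lands@13:R; in-air after throw: [b4@9:R b3@10:L b1@11:R b2@13:R]
Beat 9 (R): throw ball4 h=6 -> lands@15:R; in-air after throw: [b3@10:L b1@11:R b2@13:R b4@15:R]
Beat 10 (L): throw ball3 h=4 -> lands@14:L; in-air after throw: [b1@11:R b2@13:R b3@14:L b4@15:R]
Ball 3: thrown@2 h=4 -> first land @6; rethrown@6 h=4 -> second land @10

Answer: 6 10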